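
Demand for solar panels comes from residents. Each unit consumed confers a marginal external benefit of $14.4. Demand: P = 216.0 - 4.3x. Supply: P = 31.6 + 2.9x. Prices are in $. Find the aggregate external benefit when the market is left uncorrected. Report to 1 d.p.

Market equilibrium (private): 31.6 + 2.9x = 216.0 - 4.3x → x_m = 25.6111.
Total external benefit = MEB × x_m = 14.4 × 25.6111 = 368.7998.

$368.8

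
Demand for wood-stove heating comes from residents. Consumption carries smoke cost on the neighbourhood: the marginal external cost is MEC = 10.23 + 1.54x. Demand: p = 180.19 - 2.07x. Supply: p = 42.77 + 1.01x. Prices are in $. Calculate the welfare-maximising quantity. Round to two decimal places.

Social marginal benefit = demand − MEC = 169.96 - 3.61x.
Set SMB = MC: 169.96 - 3.61x = 42.77 + 1.01x → x* = 27.5303.

x* = 27.53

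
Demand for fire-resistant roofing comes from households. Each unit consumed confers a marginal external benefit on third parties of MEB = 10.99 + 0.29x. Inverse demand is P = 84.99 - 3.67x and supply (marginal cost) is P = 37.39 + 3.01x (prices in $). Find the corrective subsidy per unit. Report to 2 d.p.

subsidy = $13.65 per unit

Social marginal benefit = demand + MEB = 95.98 - 3.38x.
Set SMB = MC: 95.98 - 3.38x = 37.39 + 3.01x → x* = 9.1690.
The Pigouvian subsidy equals MEB at x*: 10.99 + 0.29×9.1690 = 13.6490.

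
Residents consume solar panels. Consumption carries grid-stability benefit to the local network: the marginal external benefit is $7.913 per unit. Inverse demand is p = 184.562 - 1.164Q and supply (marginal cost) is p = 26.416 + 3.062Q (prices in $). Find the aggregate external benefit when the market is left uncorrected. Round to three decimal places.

$296.121

Market equilibrium (private): 26.416 + 3.062Q = 184.562 - 1.164Q → Q_m = 37.4221.
Total external benefit = MEB × Q_m = 7.913 × 37.4221 = 296.1211.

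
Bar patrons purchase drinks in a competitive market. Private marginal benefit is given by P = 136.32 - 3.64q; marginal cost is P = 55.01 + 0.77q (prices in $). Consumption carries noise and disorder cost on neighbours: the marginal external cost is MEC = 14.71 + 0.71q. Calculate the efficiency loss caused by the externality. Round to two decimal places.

DWL = $75.48

Market equilibrium (private): 55.01 + 0.77q = 136.32 - 3.64q → q_m = 18.4376.
Social marginal benefit = demand − MEC = 121.61 - 4.35q.
Set SMB = MC: 121.61 - 4.35q = 55.01 + 0.77q → q* = 13.0078.
Between q* and q_m the wedge MC − SMB runs linearly from 0 to MEC(q_m), so the loss is a triangle.
DWL = ½ × 5.4298 × 27.8007 = 75.4761.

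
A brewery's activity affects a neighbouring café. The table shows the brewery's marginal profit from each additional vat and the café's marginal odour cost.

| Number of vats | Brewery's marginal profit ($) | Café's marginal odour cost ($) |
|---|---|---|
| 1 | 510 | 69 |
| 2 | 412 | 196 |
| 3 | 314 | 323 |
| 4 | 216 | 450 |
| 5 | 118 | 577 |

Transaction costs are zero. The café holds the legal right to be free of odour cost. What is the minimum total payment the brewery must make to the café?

Efficient level: marginal profit ≥ marginal odour cost through level 2, so k* = 2.
With the café holding the right, the brewery must at least compensate total damage at k*: 69 + 196 = 265.

$265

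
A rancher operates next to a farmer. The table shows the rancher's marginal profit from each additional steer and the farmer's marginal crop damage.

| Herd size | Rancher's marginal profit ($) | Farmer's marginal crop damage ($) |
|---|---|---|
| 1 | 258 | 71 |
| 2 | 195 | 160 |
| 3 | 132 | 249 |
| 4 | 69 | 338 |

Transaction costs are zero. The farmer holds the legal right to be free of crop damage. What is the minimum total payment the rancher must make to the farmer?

Efficient level: marginal profit ≥ marginal crop damage through level 2, so k* = 2.
With the farmer holding the right, the rancher must at least compensate total damage at k*: 71 + 160 = 231.

$231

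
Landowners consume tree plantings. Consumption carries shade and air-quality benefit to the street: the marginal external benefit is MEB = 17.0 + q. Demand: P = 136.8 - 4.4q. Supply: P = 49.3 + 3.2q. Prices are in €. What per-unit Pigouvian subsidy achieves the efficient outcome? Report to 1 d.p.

subsidy = €32.8 per unit

Social marginal benefit = demand + MEB = 153.8 - 3.4q.
Set SMB = MC: 153.8 - 3.4q = 49.3 + 3.2q → q* = 15.8333.
The Pigouvian subsidy equals MEB at q*: 17.0 + 1.0×15.8333 = 32.8333.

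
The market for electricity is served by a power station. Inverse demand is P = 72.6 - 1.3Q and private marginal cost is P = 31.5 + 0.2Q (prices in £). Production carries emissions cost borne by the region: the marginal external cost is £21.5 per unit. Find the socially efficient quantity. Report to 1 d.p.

Social marginal cost = private MC + MEC = 53.0 + 0.2Q.
Set SMC = demand: 53.0 + 0.2Q = 72.6 - 1.3Q → Q* = 13.0667.

Q* = 13.1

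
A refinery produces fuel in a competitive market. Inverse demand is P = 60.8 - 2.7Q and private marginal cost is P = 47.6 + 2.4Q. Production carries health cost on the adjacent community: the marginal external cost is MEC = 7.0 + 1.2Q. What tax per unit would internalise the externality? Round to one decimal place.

tax = 8.2 per unit

Social marginal cost = private MC + MEC = 54.6 + 3.6Q.
Set SMC = demand: 54.6 + 3.6Q = 60.8 - 2.7Q → Q* = 0.9841.
The Pigouvian tax equals MEC at Q*: 7.0 + 1.2×0.9841 = 8.1809.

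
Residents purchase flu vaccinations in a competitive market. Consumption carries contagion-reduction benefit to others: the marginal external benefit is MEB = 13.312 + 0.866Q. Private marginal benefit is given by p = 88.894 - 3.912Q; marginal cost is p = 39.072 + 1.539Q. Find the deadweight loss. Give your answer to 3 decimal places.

Market equilibrium (private): 39.072 + 1.539Q = 88.894 - 3.912Q → Q_m = 9.1400.
Social marginal benefit = demand + MEB = 102.206 - 3.046Q.
Set SMB = MC: 102.206 - 3.046Q = 39.072 + 1.539Q → Q* = 13.7697.
Between Q* and Q_m the wedge SMB − MC runs linearly from 0 to MEB(Q_m), so the loss is a triangle.
DWL = ½ × 4.6297 × 21.2272 = 49.1378.

DWL = 49.138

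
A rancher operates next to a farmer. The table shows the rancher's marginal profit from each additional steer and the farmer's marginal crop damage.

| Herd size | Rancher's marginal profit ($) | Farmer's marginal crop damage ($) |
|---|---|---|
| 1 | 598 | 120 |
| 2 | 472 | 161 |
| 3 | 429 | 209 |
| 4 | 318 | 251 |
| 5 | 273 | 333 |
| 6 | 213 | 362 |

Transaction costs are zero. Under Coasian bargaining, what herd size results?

Bargaining reaches the level where marginal profit last exceeds marginal crop damage.
That holds through level 4 (318 ≥ 251) but not at 5 (273 < 333).

4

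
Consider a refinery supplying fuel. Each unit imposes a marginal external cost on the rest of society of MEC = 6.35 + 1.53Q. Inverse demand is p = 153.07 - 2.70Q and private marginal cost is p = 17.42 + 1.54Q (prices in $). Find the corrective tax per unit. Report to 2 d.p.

tax = $40.64 per unit

Social marginal cost = private MC + MEC = 23.77 + 3.07Q.
Set SMC = demand: 23.77 + 3.07Q = 153.07 - 2.70Q → Q* = 22.4090.
The Pigouvian tax equals MEC at Q*: 6.35 + 1.53×22.4090 = 40.6358.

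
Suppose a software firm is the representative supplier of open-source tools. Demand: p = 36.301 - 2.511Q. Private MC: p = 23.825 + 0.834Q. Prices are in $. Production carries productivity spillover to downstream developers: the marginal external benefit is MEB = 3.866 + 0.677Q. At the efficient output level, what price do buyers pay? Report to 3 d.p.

Social marginal cost = private MC − MEB = 19.959 + 0.157Q.
Set SMC = demand: 19.959 + 0.157Q = 36.301 - 2.511Q → Q* = 6.1252.
Consumer price on the demand curve at Q*: 36.301 − 2.511×6.1252 = 20.9206.

P = $20.921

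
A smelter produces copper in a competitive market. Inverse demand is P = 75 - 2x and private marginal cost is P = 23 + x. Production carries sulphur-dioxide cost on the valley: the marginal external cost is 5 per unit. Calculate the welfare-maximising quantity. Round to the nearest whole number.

Social marginal cost = private MC + MEC = 28 + x.
Set SMC = demand: 28 + x = 75 - 2x → x* = 15.6667.

x* = 16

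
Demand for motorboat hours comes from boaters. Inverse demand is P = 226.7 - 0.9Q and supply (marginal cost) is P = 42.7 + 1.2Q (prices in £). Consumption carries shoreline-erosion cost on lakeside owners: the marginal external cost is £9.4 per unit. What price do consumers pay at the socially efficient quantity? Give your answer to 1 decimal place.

P = £151.9

Social marginal benefit = demand − MEC = 217.3 - 0.9Q.
Set SMB = MC: 217.3 - 0.9Q = 42.7 + 1.2Q → Q* = 83.1429.
Consumer price on the demand curve at Q*: 226.7 − 0.9×83.1429 = 151.8714.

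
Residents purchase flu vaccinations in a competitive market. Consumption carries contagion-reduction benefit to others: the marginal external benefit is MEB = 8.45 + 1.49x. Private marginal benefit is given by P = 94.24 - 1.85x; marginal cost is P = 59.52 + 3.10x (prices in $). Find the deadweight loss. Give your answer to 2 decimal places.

DWL = $51.63

Market equilibrium (private): 59.52 + 3.10x = 94.24 - 1.85x → x_m = 7.0141.
Social marginal benefit = demand + MEB = 102.69 - 0.36x.
Set SMB = MC: 102.69 - 0.36x = 59.52 + 3.10x → x* = 12.4769.
The welfare-loss triangle has base |x_m − x*| and height MEB(x_m) (the vertical gap between SMB and MC is zero at x* and MEB at x_m).
DWL = ½ × 5.4628 × 18.9011 = 51.6265.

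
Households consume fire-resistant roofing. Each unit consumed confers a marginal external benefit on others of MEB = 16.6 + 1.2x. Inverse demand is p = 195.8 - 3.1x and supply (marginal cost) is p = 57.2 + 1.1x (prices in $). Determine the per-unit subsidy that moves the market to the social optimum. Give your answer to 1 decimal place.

Social marginal benefit = demand + MEB = 212.4 - 1.9x.
Set SMB = MC: 212.4 - 1.9x = 57.2 + 1.1x → x* = 51.7333.
The Pigouvian subsidy equals MEB at x*: 16.6 + 1.2×51.7333 = 78.6800.

subsidy = $78.7 per unit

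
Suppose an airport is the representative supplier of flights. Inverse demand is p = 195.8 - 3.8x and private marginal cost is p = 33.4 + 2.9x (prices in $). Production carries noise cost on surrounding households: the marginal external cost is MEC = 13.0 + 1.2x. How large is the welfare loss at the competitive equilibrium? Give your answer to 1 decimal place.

Market equilibrium (private): 33.4 + 2.9x = 195.8 - 3.8x → x_m = 24.2388.
Social marginal cost = private MC + MEC = 46.4 + 4.1x.
Set SMC = demand: 46.4 + 4.1x = 195.8 - 3.8x → x* = 18.9114.
The loss is the area between SMC and demand from x* to x_m; with linear curves that's a triangle of height MEC(x_m).
DWL = ½ × 5.3274 × 42.0866 = 112.1061.

DWL = $112.1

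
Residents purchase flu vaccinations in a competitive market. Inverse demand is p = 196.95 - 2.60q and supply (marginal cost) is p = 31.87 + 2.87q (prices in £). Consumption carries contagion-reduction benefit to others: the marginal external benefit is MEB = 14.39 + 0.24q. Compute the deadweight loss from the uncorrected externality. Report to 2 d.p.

DWL = £44.74

Market equilibrium (private): 31.87 + 2.87q = 196.95 - 2.60q → q_m = 30.1792.
Social marginal benefit = demand + MEB = 211.34 - 2.36q.
Set SMB = MC: 211.34 - 2.36q = 31.87 + 2.87q → q* = 34.3155.
Height of the DWL triangle at q_m is SMB(q_m) − MC(q_m) = MEB(q_m) = 21.6330.
DWL = ½ × 4.1363 × 21.6330 = 44.7403.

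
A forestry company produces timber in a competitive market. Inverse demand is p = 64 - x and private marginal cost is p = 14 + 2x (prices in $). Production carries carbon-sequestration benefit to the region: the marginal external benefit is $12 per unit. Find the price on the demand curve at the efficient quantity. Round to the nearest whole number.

P = $43

Social marginal cost = private MC − MEB = 2 + 2x.
Set SMC = demand: 2 + 2x = 64 - x → x* = 20.6667.
Consumer price on the demand curve at x*: 64 − 1×20.6667 = 43.3333.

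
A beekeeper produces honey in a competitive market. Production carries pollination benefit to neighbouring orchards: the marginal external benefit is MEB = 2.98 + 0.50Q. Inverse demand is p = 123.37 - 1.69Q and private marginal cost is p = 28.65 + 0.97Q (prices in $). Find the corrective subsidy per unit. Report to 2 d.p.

Social marginal cost = private MC − MEB = 25.67 + 0.47Q.
Set SMC = demand: 25.67 + 0.47Q = 123.37 - 1.69Q → Q* = 45.2315.
The Pigouvian subsidy equals MEB at Q*: 2.98 + 0.50×45.2315 = 25.5958.

subsidy = $25.60 per unit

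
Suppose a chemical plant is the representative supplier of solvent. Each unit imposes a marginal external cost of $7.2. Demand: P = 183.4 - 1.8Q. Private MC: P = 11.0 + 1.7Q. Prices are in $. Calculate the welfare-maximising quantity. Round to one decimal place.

Q* = 47.2

Social marginal cost = private MC + MEC = 18.2 + 1.7Q.
Set SMC = demand: 18.2 + 1.7Q = 183.4 - 1.8Q → Q* = 47.2000.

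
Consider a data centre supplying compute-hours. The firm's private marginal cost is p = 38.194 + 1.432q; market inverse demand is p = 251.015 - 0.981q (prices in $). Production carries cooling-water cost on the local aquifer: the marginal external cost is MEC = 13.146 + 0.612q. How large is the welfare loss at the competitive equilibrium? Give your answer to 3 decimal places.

Market equilibrium (private): 38.194 + 1.432q = 251.015 - 0.981q → q_m = 88.1977.
Social marginal cost = private MC + MEC = 51.340 + 2.044q.
Set SMC = demand: 51.340 + 2.044q = 251.015 - 0.981q → q* = 66.0083.
The loss is the area between SMC and demand from q* to q_m; with linear curves that's a triangle of height MEC(q_m).
DWL = ½ × 22.1894 × 67.1230 = 744.7095.

DWL = $744.710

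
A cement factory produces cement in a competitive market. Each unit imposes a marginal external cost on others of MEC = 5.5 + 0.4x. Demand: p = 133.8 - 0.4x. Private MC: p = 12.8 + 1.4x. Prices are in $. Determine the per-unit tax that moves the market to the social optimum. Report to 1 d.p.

Social marginal cost = private MC + MEC = 18.3 + 1.8x.
Set SMC = demand: 18.3 + 1.8x = 133.8 - 0.4x → x* = 52.5000.
The Pigouvian tax equals MEC at x*: 5.5 + 0.4×52.5000 = 26.5000.

tax = $26.5 per unit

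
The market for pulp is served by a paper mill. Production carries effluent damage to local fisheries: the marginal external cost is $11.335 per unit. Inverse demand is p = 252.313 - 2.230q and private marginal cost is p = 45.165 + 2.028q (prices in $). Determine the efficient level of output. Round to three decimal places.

Social marginal cost = private MC + MEC = 56.500 + 2.028q.
Set SMC = demand: 56.500 + 2.028q = 252.313 - 2.230q → q* = 45.9871.

q* = 45.987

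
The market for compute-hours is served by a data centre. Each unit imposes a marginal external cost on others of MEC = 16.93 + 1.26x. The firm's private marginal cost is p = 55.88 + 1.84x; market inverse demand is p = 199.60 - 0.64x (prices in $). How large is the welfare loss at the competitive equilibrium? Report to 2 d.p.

DWL = $1081.66

Market equilibrium (private): 55.88 + 1.84x = 199.60 - 0.64x → x_m = 57.9516.
Social marginal cost = private MC + MEC = 72.81 + 3.10x.
Set SMC = demand: 72.81 + 3.10x = 199.60 - 0.64x → x* = 33.9011.
The loss is the area between SMC and demand from x* to x_m; with linear curves that's a triangle of height MEC(x_m).
DWL = ½ × 24.0505 × 89.9490 = 1081.6592.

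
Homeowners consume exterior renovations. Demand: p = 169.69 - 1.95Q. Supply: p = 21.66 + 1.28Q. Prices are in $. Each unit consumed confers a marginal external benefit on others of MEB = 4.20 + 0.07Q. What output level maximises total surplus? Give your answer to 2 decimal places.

Social marginal benefit = demand + MEB = 173.89 - 1.88Q.
Set SMB = MC: 173.89 - 1.88Q = 21.66 + 1.28Q → Q* = 48.1741.

Q* = 48.17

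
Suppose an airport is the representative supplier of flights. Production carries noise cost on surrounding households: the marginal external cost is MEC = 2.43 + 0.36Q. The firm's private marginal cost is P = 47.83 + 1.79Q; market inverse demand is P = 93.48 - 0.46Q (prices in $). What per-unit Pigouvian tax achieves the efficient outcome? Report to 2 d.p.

Social marginal cost = private MC + MEC = 50.26 + 2.15Q.
Set SMC = demand: 50.26 + 2.15Q = 93.48 - 0.46Q → Q* = 16.5594.
The Pigouvian tax equals MEC at Q*: 2.43 + 0.36×16.5594 = 8.3914.

tax = $8.39 per unit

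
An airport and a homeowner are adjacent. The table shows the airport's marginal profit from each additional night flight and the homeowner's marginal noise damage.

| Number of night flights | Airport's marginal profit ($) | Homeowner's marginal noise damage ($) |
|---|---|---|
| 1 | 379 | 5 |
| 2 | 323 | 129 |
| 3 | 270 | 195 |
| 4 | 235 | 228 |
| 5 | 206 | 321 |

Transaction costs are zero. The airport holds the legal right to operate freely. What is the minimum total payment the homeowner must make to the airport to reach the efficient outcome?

$206

Left alone the airport would choose level 5 (marginal profit stays positive).
Efficient level: k* = 4 (marginal profit ≥ marginal noise damage through 4).
The homeowner must at least cover the airport's forgone profit from cutting 5→4: 206 = 206.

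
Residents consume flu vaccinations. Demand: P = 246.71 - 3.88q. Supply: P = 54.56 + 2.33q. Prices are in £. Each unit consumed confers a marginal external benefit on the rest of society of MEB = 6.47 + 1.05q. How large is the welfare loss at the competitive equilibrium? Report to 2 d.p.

Market equilibrium (private): 54.56 + 2.33q = 246.71 - 3.88q → q_m = 30.9420.
Social marginal benefit = demand + MEB = 253.18 - 2.83q.
Set SMB = MC: 253.18 - 2.83q = 54.56 + 2.33q → q* = 38.4922.
Between q* and q_m the wedge SMB − MC runs linearly from 0 to MEB(q_m), so the loss is a triangle.
DWL = ½ × 7.5502 × 38.9591 = 147.0745.

DWL = £147.07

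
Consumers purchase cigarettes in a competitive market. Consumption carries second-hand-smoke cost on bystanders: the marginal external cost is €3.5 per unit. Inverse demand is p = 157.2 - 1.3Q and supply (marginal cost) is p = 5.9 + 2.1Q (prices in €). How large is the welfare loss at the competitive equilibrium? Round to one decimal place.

DWL = €1.8

Market equilibrium (private): 5.9 + 2.1Q = 157.2 - 1.3Q → Q_m = 44.5000.
Social marginal benefit = demand − MEC = 153.7 - 1.3Q.
Set SMB = MC: 153.7 - 1.3Q = 5.9 + 2.1Q → Q* = 43.4706.
The loss is the area between SMB and MC from Q* to Q_m; with linear curves that's a triangle of height MEC(Q_m).
DWL = ½ × 1.0294 × 3.5000 = 1.8015.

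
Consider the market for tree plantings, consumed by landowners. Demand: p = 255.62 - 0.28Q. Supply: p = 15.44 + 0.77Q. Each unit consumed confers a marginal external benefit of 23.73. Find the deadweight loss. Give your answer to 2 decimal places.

DWL = 268.15

Market equilibrium (private): 15.44 + 0.77Q = 255.62 - 0.28Q → Q_m = 228.7429.
Social marginal benefit = demand + MEB = 279.35 - 0.28Q.
Set SMB = MC: 279.35 - 0.28Q = 15.44 + 0.77Q → Q* = 251.3429.
Height of the DWL triangle at Q_m is SMB(Q_m) − MC(Q_m) = MEB(Q_m) = 23.7300.
DWL = ½ × 22.6000 × 23.7300 = 268.1490.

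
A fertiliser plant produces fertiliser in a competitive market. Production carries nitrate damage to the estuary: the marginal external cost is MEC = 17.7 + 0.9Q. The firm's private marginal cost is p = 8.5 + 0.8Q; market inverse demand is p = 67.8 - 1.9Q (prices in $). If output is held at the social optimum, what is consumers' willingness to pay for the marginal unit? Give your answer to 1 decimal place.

P = $45.8

Social marginal cost = private MC + MEC = 26.2 + 1.7Q.
Set SMC = demand: 26.2 + 1.7Q = 67.8 - 1.9Q → Q* = 11.5556.
Consumer price on the demand curve at Q*: 67.8 − 1.9×11.5556 = 45.8444.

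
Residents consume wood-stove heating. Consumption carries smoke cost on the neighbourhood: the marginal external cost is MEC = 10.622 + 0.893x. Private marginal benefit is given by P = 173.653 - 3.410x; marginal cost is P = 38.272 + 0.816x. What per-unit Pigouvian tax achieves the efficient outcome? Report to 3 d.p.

tax = 32.386 per unit

Social marginal benefit = demand − MEC = 163.031 - 4.303x.
Set SMB = MC: 163.031 - 4.303x = 38.272 + 0.816x → x* = 24.3718.
The Pigouvian tax equals MEC at x*: 10.622 + 0.893×24.3718 = 32.3860.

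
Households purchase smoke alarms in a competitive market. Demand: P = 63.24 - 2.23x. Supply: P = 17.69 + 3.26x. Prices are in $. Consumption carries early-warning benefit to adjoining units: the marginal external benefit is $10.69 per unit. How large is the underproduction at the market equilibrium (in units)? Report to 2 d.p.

1.95 units

Market equilibrium (private): 17.69 + 3.26x = 63.24 - 2.23x → x_m = 8.2969.
Social marginal benefit = demand + MEB = 73.93 - 2.23x.
Set SMB = MC: 73.93 - 2.23x = 17.69 + 3.26x → x* = 10.2441.
Gap = |8.2969 − 10.2441| = 1.9472.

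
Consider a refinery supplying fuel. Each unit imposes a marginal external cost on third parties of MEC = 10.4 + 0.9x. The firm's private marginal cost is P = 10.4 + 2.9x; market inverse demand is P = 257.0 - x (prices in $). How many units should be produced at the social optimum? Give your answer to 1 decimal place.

Social marginal cost = private MC + MEC = 20.8 + 3.8x.
Set SMC = demand: 20.8 + 3.8x = 257.0 - x → x* = 49.2083.

x* = 49.2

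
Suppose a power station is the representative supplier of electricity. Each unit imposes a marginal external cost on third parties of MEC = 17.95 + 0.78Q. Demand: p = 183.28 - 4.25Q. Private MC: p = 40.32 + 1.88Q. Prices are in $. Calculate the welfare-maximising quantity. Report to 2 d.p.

Social marginal cost = private MC + MEC = 58.27 + 2.66Q.
Set SMC = demand: 58.27 + 2.66Q = 183.28 - 4.25Q → Q* = 18.0912.

Q* = 18.09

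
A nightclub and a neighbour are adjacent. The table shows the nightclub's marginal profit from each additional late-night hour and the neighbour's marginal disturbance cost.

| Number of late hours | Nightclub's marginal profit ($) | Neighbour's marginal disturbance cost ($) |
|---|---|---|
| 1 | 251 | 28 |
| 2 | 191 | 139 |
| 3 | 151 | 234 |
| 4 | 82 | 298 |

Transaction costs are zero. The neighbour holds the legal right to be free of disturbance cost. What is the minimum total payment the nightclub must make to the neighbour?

$167

Efficient level: marginal profit ≥ marginal disturbance cost through level 2, so k* = 2.
With the neighbour holding the right, the nightclub must at least compensate total damage at k*: 28 + 139 = 167.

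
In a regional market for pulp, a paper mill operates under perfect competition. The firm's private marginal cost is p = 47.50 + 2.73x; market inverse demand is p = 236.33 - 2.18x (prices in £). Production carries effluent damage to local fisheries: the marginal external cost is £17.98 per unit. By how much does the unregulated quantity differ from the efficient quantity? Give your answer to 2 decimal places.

3.66 units

Market equilibrium (private): 47.50 + 2.73x = 236.33 - 2.18x → x_m = 38.4582.
Social marginal cost = private MC + MEC = 65.48 + 2.73x.
Set SMC = demand: 65.48 + 2.73x = 236.33 - 2.18x → x* = 34.7963.
Gap = |38.4582 − 34.7963| = 3.6619.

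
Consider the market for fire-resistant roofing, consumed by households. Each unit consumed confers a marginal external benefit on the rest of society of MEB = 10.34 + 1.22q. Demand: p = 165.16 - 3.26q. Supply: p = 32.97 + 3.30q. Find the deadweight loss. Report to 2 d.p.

DWL = 114.20

Market equilibrium (private): 32.97 + 3.30q = 165.16 - 3.26q → q_m = 20.1509.
Social marginal benefit = demand + MEB = 175.50 - 2.04q.
Set SMB = MC: 175.50 - 2.04q = 32.97 + 3.30q → q* = 26.6910.
Height of the DWL triangle at q_m is SMB(q_m) − MC(q_m) = MEB(q_m) = 34.9241.
DWL = ½ × 6.5401 × 34.9241 = 114.2036.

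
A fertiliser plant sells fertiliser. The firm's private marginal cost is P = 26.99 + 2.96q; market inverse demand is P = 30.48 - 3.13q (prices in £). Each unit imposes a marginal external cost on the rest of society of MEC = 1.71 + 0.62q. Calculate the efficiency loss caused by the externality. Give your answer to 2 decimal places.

Market equilibrium (private): 26.99 + 2.96q = 30.48 - 3.13q → q_m = 0.5731.
Social marginal cost = private MC + MEC = 28.70 + 3.58q.
Set SMC = demand: 28.70 + 3.58q = 30.48 - 3.13q → q* = 0.2653.
The loss is the area between SMC and demand from q* to q_m; with linear curves that's a triangle of height MEC(q_m).
DWL = ½ × 0.3078 × 2.0653 = 0.3178.

DWL = £0.32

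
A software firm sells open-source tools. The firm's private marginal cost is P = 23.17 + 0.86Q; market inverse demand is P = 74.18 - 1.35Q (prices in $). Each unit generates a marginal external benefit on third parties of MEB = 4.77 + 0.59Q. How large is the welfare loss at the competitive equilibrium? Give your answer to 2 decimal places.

Market equilibrium (private): 23.17 + 0.86Q = 74.18 - 1.35Q → Q_m = 23.0814.
Social marginal cost = private MC − MEB = 18.40 + 0.27Q.
Set SMC = demand: 18.40 + 0.27Q = 74.18 - 1.35Q → Q* = 34.4321.
The welfare-loss triangle has base |Q_m − Q*| and height MEB(Q_m) (the vertical gap between SMC and demand is zero at Q* and MEB at Q_m).
DWL = ½ × 11.3507 × 18.3881 = 104.3589.

DWL = $104.36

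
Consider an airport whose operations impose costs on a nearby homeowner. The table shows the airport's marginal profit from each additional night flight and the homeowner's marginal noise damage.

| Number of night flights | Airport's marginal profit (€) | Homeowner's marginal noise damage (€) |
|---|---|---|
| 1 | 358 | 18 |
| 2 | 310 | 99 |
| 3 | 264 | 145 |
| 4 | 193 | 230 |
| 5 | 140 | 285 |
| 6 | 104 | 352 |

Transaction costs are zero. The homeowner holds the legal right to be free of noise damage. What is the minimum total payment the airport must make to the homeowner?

€262

Efficient level: marginal profit ≥ marginal noise damage through level 3, so k* = 3.
With the homeowner holding the right, the airport must at least compensate total damage at k*: 18 + 99 + 145 = 262.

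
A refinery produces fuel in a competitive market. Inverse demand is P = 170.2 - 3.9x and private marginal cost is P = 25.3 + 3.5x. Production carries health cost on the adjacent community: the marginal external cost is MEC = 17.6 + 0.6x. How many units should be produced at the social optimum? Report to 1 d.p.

x* = 15.9

Social marginal cost = private MC + MEC = 42.9 + 4.1x.
Set SMC = demand: 42.9 + 4.1x = 170.2 - 3.9x → x* = 15.9125.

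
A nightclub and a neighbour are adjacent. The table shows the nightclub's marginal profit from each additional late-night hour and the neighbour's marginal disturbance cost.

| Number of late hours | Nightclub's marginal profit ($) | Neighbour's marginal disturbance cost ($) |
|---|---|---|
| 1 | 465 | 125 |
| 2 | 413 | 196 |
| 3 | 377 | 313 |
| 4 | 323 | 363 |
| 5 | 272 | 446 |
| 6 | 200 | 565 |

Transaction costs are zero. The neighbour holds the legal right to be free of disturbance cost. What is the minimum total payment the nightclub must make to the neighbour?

$634

Efficient level: marginal profit ≥ marginal disturbance cost through level 3, so k* = 3.
With the neighbour holding the right, the nightclub must at least compensate total damage at k*: 125 + 196 + 313 = 634.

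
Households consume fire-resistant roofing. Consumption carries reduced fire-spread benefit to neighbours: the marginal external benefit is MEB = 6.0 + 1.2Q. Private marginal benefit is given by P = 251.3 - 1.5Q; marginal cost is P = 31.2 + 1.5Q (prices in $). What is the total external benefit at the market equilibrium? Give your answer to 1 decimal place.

$3669.8

Market equilibrium (private): 31.2 + 1.5Q = 251.3 - 1.5Q → Q_m = 73.3667.
Total external benefit = ∫₀^{Q_m} (6.0 + 1.2Q) dQ = 6.0×73.3667 + ½×1.2×73.3667² = 3669.8038.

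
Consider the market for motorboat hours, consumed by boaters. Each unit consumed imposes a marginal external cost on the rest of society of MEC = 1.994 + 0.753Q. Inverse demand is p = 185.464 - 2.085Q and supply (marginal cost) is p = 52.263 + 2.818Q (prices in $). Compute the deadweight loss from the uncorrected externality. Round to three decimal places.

Market equilibrium (private): 52.263 + 2.818Q = 185.464 - 2.085Q → Q_m = 27.1672.
Social marginal benefit = demand − MEC = 183.470 - 2.838Q.
Set SMB = MC: 183.470 - 2.838Q = 52.263 + 2.818Q → Q* = 23.1978.
The welfare-loss triangle has base |Q_m − Q*| and height MEC(Q_m) (the vertical gap between SMB and MC is zero at Q* and MEC at Q_m).
DWL = ½ × 3.9694 × 22.4509 = 44.5583.

DWL = $44.558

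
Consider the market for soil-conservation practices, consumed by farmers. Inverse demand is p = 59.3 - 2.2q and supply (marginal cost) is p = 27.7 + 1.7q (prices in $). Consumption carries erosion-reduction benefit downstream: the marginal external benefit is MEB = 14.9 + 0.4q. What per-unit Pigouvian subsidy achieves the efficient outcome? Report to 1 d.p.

Social marginal benefit = demand + MEB = 74.2 - 1.8q.
Set SMB = MC: 74.2 - 1.8q = 27.7 + 1.7q → q* = 13.2857.
The Pigouvian subsidy equals MEB at q*: 14.9 + 0.4×13.2857 = 20.2143.

subsidy = $20.2 per unit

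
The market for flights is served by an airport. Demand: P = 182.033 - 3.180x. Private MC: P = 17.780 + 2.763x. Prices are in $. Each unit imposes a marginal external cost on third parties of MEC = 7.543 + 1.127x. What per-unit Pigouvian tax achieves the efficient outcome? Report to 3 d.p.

Social marginal cost = private MC + MEC = 25.323 + 3.890x.
Set SMC = demand: 25.323 + 3.890x = 182.033 - 3.180x → x* = 22.1655.
The Pigouvian tax equals MEC at x*: 7.543 + 1.127×22.1655 = 32.5235.

tax = $32.524 per unit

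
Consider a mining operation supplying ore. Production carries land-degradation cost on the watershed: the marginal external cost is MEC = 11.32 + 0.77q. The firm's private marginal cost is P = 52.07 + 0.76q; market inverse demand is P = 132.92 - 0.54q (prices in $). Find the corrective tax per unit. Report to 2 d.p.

tax = $37.18 per unit

Social marginal cost = private MC + MEC = 63.39 + 1.53q.
Set SMC = demand: 63.39 + 1.53q = 132.92 - 0.54q → q* = 33.5894.
The Pigouvian tax equals MEC at q*: 11.32 + 0.77×33.5894 = 37.1838.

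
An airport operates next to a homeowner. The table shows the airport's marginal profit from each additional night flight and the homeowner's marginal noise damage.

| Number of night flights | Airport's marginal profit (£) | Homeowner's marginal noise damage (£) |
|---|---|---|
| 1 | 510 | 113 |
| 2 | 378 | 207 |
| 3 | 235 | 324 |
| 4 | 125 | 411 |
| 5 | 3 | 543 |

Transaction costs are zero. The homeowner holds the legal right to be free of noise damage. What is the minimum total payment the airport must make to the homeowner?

£320

Efficient level: marginal profit ≥ marginal noise damage through level 2, so k* = 2.
With the homeowner holding the right, the airport must at least compensate total damage at k*: 113 + 207 = 320.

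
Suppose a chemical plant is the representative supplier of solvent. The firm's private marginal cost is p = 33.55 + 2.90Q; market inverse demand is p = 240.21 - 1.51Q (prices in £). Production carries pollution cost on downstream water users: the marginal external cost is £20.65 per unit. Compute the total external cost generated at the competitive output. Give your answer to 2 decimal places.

Market equilibrium (private): 33.55 + 2.90Q = 240.21 - 1.51Q → Q_m = 46.8617.
Total external cost = MEC × Q_m = 20.65 × 46.8617 = 967.6941.

£967.69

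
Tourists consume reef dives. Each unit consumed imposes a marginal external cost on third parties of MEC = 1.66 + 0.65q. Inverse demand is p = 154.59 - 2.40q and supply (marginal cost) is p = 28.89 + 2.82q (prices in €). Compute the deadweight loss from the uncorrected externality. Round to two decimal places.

DWL = €25.53

Market equilibrium (private): 28.89 + 2.82q = 154.59 - 2.40q → q_m = 24.0805.
Social marginal benefit = demand − MEC = 152.93 - 3.05q.
Set SMB = MC: 152.93 - 3.05q = 28.89 + 2.82q → q* = 21.1312.
The welfare-loss triangle has base |q_m − q*| and height MEC(q_m) (the vertical gap between SMB and MC is zero at q* and MEC at q_m).
DWL = ½ × 2.9493 × 17.3123 = 25.5296.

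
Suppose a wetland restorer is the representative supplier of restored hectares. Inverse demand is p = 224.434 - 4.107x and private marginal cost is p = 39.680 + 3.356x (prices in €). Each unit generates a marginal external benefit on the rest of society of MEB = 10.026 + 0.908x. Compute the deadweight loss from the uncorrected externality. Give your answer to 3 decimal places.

DWL = €80.590

Market equilibrium (private): 39.680 + 3.356x = 224.434 - 4.107x → x_m = 24.7560.
Social marginal cost = private MC − MEB = 29.654 + 2.448x.
Set SMC = demand: 29.654 + 2.448x = 224.434 - 4.107x → x* = 29.7147.
Height of the DWL triangle at x_m is demand(x_m) − SMC(x_m) = MEB(x_m) = 32.5044.
DWL = ½ × 4.9587 × 32.5044 = 80.5898.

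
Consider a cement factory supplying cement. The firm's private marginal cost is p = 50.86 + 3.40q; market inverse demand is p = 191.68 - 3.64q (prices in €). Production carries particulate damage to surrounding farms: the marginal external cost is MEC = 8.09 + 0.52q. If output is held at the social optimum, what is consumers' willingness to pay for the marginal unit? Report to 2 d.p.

P = €127.77

Social marginal cost = private MC + MEC = 58.95 + 3.92q.
Set SMC = demand: 58.95 + 3.92q = 191.68 - 3.64q → q* = 17.5569.
Consumer price on the demand curve at q*: 191.68 − 3.64×17.5569 = 127.7729.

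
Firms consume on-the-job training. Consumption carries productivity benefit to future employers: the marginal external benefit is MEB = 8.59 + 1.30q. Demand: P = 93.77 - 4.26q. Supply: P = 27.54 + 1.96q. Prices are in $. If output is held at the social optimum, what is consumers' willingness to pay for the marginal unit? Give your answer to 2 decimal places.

Social marginal benefit = demand + MEB = 102.36 - 2.96q.
Set SMB = MC: 102.36 - 2.96q = 27.54 + 1.96q → q* = 15.2073.
Consumer price on the demand curve at q*: 93.77 − 4.26×15.2073 = 28.9869.

P = $28.99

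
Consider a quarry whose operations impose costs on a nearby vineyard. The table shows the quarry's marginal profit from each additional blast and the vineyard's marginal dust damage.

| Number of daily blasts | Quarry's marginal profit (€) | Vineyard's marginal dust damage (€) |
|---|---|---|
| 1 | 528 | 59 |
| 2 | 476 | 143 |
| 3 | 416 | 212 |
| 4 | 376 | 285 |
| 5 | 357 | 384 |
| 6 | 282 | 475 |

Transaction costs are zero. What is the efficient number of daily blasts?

4

Bargaining reaches the level where marginal profit last exceeds marginal dust damage.
That holds through level 4 (376 ≥ 285) but not at 5 (357 < 384).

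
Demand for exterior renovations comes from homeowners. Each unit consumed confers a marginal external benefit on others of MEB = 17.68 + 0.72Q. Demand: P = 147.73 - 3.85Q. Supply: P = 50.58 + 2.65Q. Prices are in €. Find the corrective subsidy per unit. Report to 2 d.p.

subsidy = €31.98 per unit

Social marginal benefit = demand + MEB = 165.41 - 3.13Q.
Set SMB = MC: 165.41 - 3.13Q = 50.58 + 2.65Q → Q* = 19.8668.
The Pigouvian subsidy equals MEB at Q*: 17.68 + 0.72×19.8668 = 31.9841.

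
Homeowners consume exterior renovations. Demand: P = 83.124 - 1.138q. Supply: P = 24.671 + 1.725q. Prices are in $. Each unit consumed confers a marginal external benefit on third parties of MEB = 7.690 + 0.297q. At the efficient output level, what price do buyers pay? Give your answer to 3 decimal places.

Social marginal benefit = demand + MEB = 90.814 - 0.841q.
Set SMB = MC: 90.814 - 0.841q = 24.671 + 1.725q → q* = 25.7767.
Consumer price on the demand curve at q*: 83.124 − 1.138×25.7767 = 53.7901.

P = $53.790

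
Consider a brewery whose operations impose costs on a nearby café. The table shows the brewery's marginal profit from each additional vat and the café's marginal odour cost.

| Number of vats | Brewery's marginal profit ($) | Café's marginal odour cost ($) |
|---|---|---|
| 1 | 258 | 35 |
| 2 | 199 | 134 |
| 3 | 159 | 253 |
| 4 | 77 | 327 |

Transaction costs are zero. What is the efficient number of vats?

Bargaining reaches the level where marginal profit last exceeds marginal odour cost.
That holds through level 2 (199 ≥ 134) but not at 3 (159 < 253).

2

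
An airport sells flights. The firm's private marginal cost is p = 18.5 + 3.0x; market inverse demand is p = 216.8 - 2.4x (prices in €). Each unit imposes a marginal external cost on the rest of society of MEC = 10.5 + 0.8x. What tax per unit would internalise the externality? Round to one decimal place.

Social marginal cost = private MC + MEC = 29.0 + 3.8x.
Set SMC = demand: 29.0 + 3.8x = 216.8 - 2.4x → x* = 30.2903.
The Pigouvian tax equals MEC at x*: 10.5 + 0.8×30.2903 = 34.7322.

tax = €34.7 per unit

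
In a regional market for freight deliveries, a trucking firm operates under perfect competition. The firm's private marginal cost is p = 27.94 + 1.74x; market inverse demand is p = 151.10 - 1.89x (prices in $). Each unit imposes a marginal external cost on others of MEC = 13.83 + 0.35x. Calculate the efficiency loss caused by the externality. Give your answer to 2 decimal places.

DWL = $83.01

Market equilibrium (private): 27.94 + 1.74x = 151.10 - 1.89x → x_m = 33.9284.
Social marginal cost = private MC + MEC = 41.77 + 2.09x.
Set SMC = demand: 41.77 + 2.09x = 151.10 - 1.89x → x* = 27.4698.
The loss is the area between SMC and demand from x* to x_m; with linear curves that's a triangle of height MEC(x_m).
DWL = ½ × 6.4586 × 25.7049 = 83.0088.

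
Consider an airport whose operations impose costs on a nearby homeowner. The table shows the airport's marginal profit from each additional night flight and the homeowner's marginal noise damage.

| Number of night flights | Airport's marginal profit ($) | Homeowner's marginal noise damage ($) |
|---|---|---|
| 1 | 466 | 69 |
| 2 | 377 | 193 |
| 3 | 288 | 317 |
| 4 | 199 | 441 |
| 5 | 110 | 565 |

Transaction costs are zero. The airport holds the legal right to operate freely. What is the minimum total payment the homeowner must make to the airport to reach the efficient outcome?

$597

Left alone the airport would choose level 5 (marginal profit stays positive).
Efficient level: k* = 2 (marginal profit ≥ marginal noise damage through 2).
The homeowner must at least cover the airport's forgone profit from cutting 5→2: 288 + 199 + 110 = 597.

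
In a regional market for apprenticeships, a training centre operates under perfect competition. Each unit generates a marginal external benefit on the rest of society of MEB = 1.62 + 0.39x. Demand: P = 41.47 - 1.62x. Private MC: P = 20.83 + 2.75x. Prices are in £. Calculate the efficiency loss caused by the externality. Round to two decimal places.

DWL = £1.51

Market equilibrium (private): 20.83 + 2.75x = 41.47 - 1.62x → x_m = 4.7231.
Social marginal cost = private MC − MEB = 19.21 + 2.36x.
Set SMC = demand: 19.21 + 2.36x = 41.47 - 1.62x → x* = 5.5930.
The loss is the area between SMC and demand from x* to x_m; with linear curves that's a triangle of height MEB(x_m).
DWL = ½ × 0.8699 × 3.4620 = 1.5058.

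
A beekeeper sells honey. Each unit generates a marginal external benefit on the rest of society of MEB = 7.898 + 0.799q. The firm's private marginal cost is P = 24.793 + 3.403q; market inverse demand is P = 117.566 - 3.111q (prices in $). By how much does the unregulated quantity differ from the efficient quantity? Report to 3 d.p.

Market equilibrium (private): 24.793 + 3.403q = 117.566 - 3.111q → q_m = 14.2421.
Social marginal cost = private MC − MEB = 16.895 + 2.604q.
Set SMC = demand: 16.895 + 2.604q = 117.566 - 3.111q → q* = 17.6152.
Gap = |14.2421 − 17.6152| = 3.3731.

3.373 units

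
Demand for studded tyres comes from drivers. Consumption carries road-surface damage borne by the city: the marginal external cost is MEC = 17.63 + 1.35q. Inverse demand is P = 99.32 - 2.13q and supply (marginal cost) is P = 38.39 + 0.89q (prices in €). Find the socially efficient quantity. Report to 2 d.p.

q* = 9.91

Social marginal benefit = demand − MEC = 81.69 - 3.48q.
Set SMB = MC: 81.69 - 3.48q = 38.39 + 0.89q → q* = 9.9085.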